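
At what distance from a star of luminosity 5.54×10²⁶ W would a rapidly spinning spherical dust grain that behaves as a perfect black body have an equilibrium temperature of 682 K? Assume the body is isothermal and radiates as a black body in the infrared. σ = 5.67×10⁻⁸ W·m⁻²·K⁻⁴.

d ≈ 3.00×10¹⁰ m

For an isothermal black-emitting sphere, (1−a)S·πr² = σ·4πr²·T⁴ ⇒ S = 4σT⁴/(1−a).
S = 4·5.67×10⁻⁸·(682)⁴/1.00 = 49070 W/m².
Flux falls as S = L/(4πd²), so d = √(L/(4πS)) = √(5.54×10²⁶/(4π·49070)).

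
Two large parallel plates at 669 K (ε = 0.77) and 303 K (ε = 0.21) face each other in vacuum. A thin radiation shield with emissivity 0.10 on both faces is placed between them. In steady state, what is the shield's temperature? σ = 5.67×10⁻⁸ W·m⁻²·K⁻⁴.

T_s ≈ 586 K

In steady state the net flux on the hot side equals that on the cold side.
σ(T₁⁴−T_s⁴)/D₁ = σ(T_s⁴−T₂⁴)/D₂, with D₁ = 1/ε₁+1/ε_s−1 = 10.30, D₂ = 1/ε_s+1/ε₂−1 = 13.76.
Solve for T_s⁴: T_s⁴ = (D₂·T₁⁴ + D₁·T₂⁴)/(D₁+D₂) = 1.182×10¹¹ K⁴.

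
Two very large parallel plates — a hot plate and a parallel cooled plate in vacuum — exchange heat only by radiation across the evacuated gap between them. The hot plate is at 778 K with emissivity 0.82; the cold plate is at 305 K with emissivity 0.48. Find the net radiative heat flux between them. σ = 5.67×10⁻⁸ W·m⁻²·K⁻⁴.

For two infinite grey parallel plates, q = σ(T₁⁴ − T₂⁴)/(1/ε₁ + 1/ε₂ − 1).
T₁⁴ − T₂⁴ = 3.664×10¹¹ − 8.654×10⁹ = 3.577×10¹¹ K⁴.
1/ε₁ + 1/ε₂ − 1 = 1.220 + 2.083 − 1 = 2.303.
q = 5.67×10⁻⁸ × 3.577×10¹¹ / 2.303.

q ≈ 8810 W/m²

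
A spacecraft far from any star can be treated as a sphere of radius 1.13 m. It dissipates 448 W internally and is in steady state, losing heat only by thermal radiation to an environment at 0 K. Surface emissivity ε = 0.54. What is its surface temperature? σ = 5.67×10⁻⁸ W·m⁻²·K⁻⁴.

T ≈ 174 K

Steady state: internal power = radiated power, P = εσA T⁴.
Radiating area A = 4πr² = 16.05 m².
T⁴ = P/(εσA) = 448/(0.54·5.67×10⁻⁸·16.05) = 9.119×10⁸ K⁴.
T = (9.119×10⁸)^(1/4).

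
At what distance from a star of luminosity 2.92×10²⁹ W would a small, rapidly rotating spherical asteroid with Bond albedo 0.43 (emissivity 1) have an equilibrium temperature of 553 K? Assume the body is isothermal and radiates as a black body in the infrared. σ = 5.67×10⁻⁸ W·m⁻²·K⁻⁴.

For an isothermal black-emitting sphere, (1−a)S·πr² = σ·4πr²·T⁴ ⇒ S = 4σT⁴/(1−a).
S = 4·5.67×10⁻⁸·(553)⁴/0.570 = 37210 W/m².
Flux falls as S = L/(4πd²), so d = √(L/(4πS)) = √(2.92×10²⁹/(4π·37210)).

d ≈ 7.90×10¹¹ m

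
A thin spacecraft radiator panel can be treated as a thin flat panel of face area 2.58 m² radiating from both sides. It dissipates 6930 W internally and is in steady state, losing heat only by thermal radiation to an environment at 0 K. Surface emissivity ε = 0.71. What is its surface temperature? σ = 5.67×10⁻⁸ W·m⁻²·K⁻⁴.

Steady state: internal power = radiated power, P = εσA T⁴.
Radiating area A = 2·2.58 = 5.160 m².
T⁴ = P/(εσA) = 6930/(0.71·5.67×10⁻⁸·5.160) = 3.336×10¹⁰ K⁴.
T = (3.336×10¹⁰)^(1/4).

T ≈ 427 K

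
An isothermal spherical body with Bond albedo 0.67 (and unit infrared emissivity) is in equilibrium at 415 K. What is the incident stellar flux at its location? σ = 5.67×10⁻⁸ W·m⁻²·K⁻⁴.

S ≈ 20400 W/m²

(1−a)S·πr² = σ·4πr²·T⁴ ⇒ S = 4σT⁴/(1−a).
S = 4·5.67×10⁻⁸·2.966×10¹⁰/0.330.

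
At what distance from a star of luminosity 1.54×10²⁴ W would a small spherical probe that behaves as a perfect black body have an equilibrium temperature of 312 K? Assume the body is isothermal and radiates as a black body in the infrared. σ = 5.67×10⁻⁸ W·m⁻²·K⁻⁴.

d ≈ 7.55×10⁹ m

For an isothermal black-emitting sphere, (1−a)S·πr² = σ·4πr²·T⁴ ⇒ S = 4σT⁴/(1−a).
S = 4·5.67×10⁻⁸·(312)⁴/1.00 = 2149 W/m².
Flux falls as S = L/(4πd²), so d = √(L/(4πS)) = √(1.54×10²⁴/(4π·2149)).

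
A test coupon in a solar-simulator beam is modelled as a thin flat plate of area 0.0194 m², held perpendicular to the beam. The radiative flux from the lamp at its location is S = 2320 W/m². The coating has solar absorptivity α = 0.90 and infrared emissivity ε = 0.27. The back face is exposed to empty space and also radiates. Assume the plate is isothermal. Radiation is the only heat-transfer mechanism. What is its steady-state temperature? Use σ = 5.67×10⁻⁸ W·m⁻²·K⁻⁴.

At equilibrium, absorbed power = emitted power.
Absorbing cross-section = A = 0.01940 m²; emitting surface = 2A = 0.03880 m² (ratio 2).
αS·A_cross = εσ·A_surf·T⁴  ⇒  T⁴ = αS/(ε·2σ).
T⁴ = 0.900·2320/(0.27·2·5.67×10⁻⁸) = 6.820×10¹⁰ K⁴.
T = (6.820×10¹⁰)^(1/4).

T ≈ 511 K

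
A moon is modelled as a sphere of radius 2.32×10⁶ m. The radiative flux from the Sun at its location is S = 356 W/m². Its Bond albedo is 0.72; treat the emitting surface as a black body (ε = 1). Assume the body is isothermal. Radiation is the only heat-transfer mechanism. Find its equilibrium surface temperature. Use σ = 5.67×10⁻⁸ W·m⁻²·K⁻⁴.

At equilibrium, absorbed power = emitted power.
Absorbing cross-section = πr² = 1.691×10¹³ m²; emitting surface = 4πr² = 6.764×10¹³ m² (ratio 4).
(1−a)S·A_cross = εσ·A_surf·T⁴  ⇒  T⁴ = (1−a)S/(4σ).
T⁴ = 0.280·356/(4·5.67×10⁻⁸) = 4.395×10⁸ K⁴.
T = (4.395×10⁸)^(1/4).

T ≈ 145 K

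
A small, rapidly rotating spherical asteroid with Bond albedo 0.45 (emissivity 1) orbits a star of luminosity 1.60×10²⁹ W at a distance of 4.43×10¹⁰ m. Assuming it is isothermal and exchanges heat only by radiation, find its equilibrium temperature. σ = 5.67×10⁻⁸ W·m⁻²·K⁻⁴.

T ≈ 1990 K

First find the stellar flux at distance d: S = L/(4πd²) = 1.60×10²⁹/(4π·(4.43×10¹⁰)²) = 6.488×10⁶ W/m².
For an isothermal sphere, absorbed (1−a)S·πr² = emitted σ·4πr²·T⁴, so T⁴ = (1−a)S/(4σ).
T⁴ = 0.550·6.488×10⁶/(4·5.67×10⁻⁸) = 1.573×10¹³ K⁴.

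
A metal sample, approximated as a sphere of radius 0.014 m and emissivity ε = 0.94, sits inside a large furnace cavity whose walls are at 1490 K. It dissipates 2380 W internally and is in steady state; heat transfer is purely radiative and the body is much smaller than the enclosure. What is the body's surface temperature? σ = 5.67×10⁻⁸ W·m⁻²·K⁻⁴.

T ≈ 2190 K

For a small grey body in a large enclosure, net radiated power = εσA(T⁴ − T_w⁴).
Steady state: P = εσA(T⁴ − T_w⁴) with A = 4πr² = 0.002463 m².
T⁴ = P/(εσA) + T_w⁴ = 2380/(0.94·5.67×10⁻⁸·0.002463) + (1490)⁴
    = 1.813×10¹³ + 4.929×10¹² = 2.306×10¹³ K⁴.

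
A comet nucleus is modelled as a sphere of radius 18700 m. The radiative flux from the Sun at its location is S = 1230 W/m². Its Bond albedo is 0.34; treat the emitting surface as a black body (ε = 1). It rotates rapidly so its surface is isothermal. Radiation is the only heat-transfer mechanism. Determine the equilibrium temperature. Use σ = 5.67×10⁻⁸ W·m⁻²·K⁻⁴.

At equilibrium, absorbed power = emitted power.
Absorbing cross-section = πr² = 1.099×10⁹ m²; emitting surface = 4πr² = 4.394×10⁹ m² (ratio 4).
(1−a)S·A_cross = εσ·A_surf·T⁴  ⇒  T⁴ = (1−a)S/(4σ).
T⁴ = 0.660·1230/(4·5.67×10⁻⁸) = 3.579×10⁹ K⁴.
T = (3.579×10⁹)^(1/4).

T ≈ 245 K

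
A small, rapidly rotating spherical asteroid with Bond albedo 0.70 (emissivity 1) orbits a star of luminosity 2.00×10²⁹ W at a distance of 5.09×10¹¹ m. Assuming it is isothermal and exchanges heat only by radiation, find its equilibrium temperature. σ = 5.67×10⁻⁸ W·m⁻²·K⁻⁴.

First find the stellar flux at distance d: S = L/(4πd²) = 2.00×10²⁹/(4π·(5.09×10¹¹)²) = 61430 W/m².
For an isothermal sphere, absorbed (1−a)S·πr² = emitted σ·4πr²·T⁴, so T⁴ = (1−a)S/(4σ).
T⁴ = 0.300·61430/(4·5.67×10⁻⁸) = 8.126×10¹⁰ K⁴.

T ≈ 534 K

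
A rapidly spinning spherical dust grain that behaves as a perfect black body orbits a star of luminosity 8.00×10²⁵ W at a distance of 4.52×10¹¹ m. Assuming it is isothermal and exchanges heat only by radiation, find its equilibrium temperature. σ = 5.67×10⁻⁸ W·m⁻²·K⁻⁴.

T ≈ 108 K

First find the stellar flux at distance d: S = L/(4πd²) = 8.00×10²⁵/(4π·(4.52×10¹¹)²) = 31.16 W/m².
For an isothermal sphere, absorbed (1−a)S·πr² = emitted σ·4πr²·T⁴, so T⁴ = (1−a)S/(4σ).
T⁴ = 1.00·31.16/(4·5.67×10⁻⁸) = 1.374×10⁸ K⁴.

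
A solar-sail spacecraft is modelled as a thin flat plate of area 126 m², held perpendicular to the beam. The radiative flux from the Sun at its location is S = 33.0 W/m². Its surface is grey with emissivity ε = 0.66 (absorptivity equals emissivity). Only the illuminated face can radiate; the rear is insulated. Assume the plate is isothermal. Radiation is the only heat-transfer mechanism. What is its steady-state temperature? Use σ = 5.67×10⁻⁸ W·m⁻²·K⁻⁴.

At equilibrium, absorbed power = emitted power.
Absorbing cross-section = A = 126.0 m²; emitting surface = A = 126.0 m² (ratio 1).
εS·A_cross = εσ·A_surf·T⁴  ⇒  T⁴ = S/(1σ)   (ε cancels).
T⁴ = 33.0/(1·5.67×10⁻⁸) = 5.820×10⁸ K⁴.
T = (5.820×10⁸)^(1/4).

T ≈ 155 K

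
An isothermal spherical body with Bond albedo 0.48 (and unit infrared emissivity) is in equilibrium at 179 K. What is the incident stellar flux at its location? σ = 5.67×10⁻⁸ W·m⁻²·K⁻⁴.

(1−a)S·πr² = σ·4πr²·T⁴ ⇒ S = 4σT⁴/(1−a).
S = 4·5.67×10⁻⁸·1.027×10⁹/0.520.

S ≈ 448 W/m²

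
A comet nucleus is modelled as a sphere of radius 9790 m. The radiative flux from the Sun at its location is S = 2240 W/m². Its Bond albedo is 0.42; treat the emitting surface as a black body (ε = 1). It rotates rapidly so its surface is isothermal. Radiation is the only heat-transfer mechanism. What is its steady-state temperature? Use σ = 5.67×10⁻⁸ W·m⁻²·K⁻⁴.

T ≈ 275 K

At equilibrium, absorbed power = emitted power.
Absorbing cross-section = πr² = 3.011×10⁸ m²; emitting surface = 4πr² = 1.204×10⁹ m² (ratio 4).
(1−a)S·A_cross = εσ·A_surf·T⁴  ⇒  T⁴ = (1−a)S/(4σ).
T⁴ = 0.580·2240/(4·5.67×10⁻⁸) = 5.728×10⁹ K⁴.
T = (5.728×10⁹)^(1/4).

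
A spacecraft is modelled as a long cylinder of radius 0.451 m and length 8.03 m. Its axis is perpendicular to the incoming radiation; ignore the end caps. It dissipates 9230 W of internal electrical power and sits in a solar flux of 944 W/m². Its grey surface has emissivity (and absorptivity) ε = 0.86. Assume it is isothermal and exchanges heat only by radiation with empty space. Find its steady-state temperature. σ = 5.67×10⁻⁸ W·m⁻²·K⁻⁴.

At steady state, absorbed solar power + internal power = radiated power.
Absorbed: α·S·A_cross = 0.86·944·7.243 = 5880 W (cross-section 2rL).
Total input = 5880 + 9230 = 15110 W.
Radiated: εσ·A_surf·T⁴ with A_surf = 2πrL = 22.75 m².
T⁴ = 15110/(0.86·5.67×10⁻⁸·22.75) = 1.362×10¹⁰ K⁴.

T ≈ 342 K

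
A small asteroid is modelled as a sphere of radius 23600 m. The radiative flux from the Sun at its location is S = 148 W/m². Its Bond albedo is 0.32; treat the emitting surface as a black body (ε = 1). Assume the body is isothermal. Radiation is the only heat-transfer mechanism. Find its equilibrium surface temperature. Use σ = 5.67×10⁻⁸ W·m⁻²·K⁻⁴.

T ≈ 145 K

At equilibrium, absorbed power = emitted power.
Absorbing cross-section = πr² = 1.750×10⁹ m²; emitting surface = 4πr² = 6.999×10⁹ m² (ratio 4).
(1−a)S·A_cross = εσ·A_surf·T⁴  ⇒  T⁴ = (1−a)S/(4σ).
T⁴ = 0.680·148/(4·5.67×10⁻⁸) = 4.437×10⁸ K⁴.
T = (4.437×10⁸)^(1/4).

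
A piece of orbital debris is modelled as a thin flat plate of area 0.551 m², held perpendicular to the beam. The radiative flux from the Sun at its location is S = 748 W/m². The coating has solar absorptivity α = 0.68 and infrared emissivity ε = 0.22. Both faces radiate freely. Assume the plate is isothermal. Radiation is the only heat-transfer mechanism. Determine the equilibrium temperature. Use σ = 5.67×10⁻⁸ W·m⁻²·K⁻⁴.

T ≈ 378 K

At equilibrium, absorbed power = emitted power.
Absorbing cross-section = A = 0.5510 m²; emitting surface = 2A = 1.102 m² (ratio 2).
αS·A_cross = εσ·A_surf·T⁴  ⇒  T⁴ = αS/(ε·2σ).
T⁴ = 0.680·748/(0.22·2·5.67×10⁻⁸) = 2.039×10¹⁰ K⁴.
T = (2.039×10¹⁰)^(1/4).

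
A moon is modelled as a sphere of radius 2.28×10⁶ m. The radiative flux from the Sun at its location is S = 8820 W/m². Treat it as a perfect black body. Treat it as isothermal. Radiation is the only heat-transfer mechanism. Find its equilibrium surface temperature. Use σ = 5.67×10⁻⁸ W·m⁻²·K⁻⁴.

T ≈ 444 K

At equilibrium, absorbed power = emitted power.
Absorbing cross-section = πr² = 1.633×10¹³ m²; emitting surface = 4πr² = 6.533×10¹³ m² (ratio 4).
S·A_cross = εσ·A_surf·T⁴  ⇒  T⁴ = S/(4σ).
T⁴ = 1.00·8820/(4·5.67×10⁻⁸) = 3.889×10¹⁰ K⁴.
T = (3.889×10¹⁰)^(1/4).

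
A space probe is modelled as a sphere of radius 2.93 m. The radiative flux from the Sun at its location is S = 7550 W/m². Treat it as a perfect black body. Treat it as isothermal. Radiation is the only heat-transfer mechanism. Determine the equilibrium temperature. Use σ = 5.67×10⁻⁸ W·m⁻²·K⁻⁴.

T ≈ 427 K

At equilibrium, absorbed power = emitted power.
Absorbing cross-section = πr² = 26.97 m²; emitting surface = 4πr² = 107.9 m² (ratio 4).
S·A_cross = εσ·A_surf·T⁴  ⇒  T⁴ = S/(4σ).
T⁴ = 1.00·7550/(4·5.67×10⁻⁸) = 3.329×10¹⁰ K⁴.
T = (3.329×10¹⁰)^(1/4).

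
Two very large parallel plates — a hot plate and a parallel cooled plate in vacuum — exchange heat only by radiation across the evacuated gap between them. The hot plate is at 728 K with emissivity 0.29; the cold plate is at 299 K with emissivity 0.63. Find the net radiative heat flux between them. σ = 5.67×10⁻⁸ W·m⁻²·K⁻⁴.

q ≈ 3830 W/m²

For two infinite grey parallel plates, q = σ(T₁⁴ − T₂⁴)/(1/ε₁ + 1/ε₂ − 1).
T₁⁴ − T₂⁴ = 2.809×10¹¹ − 7.993×10⁹ = 2.729×10¹¹ K⁴.
1/ε₁ + 1/ε₂ − 1 = 3.448 + 1.587 − 1 = 4.036.
q = 5.67×10⁻⁸ × 2.729×10¹¹ / 4.036.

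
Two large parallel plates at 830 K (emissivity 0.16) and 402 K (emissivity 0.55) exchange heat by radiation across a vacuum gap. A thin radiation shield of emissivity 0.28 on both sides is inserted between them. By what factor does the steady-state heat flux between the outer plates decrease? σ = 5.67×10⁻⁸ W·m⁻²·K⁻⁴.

factor ≈ 1.87

Without shield: q₀ = σΔ(T⁴)/(1/ε₁+1/ε₂−1) with denominator 7.068.
With shield the two gaps are in series; the resistances add: (1/ε₁+1/ε_s−1)+(1/ε_s+1/ε₂−1) = 8.821+4.390 = 13.21.
Heat-flux ratio q₀/q = 13.21/7.068.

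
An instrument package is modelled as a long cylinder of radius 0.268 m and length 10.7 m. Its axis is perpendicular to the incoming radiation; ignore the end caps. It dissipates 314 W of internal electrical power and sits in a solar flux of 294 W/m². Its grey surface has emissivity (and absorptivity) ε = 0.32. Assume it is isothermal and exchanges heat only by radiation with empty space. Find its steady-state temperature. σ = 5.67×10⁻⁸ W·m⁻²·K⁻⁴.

T ≈ 226 K

At steady state, absorbed solar power + internal power = radiated power.
Absorbed: α·S·A_cross = 0.32·294·5.735 = 539.6 W (cross-section 2rL).
Total input = 539.6 + 314 = 853.6 W.
Radiated: εσ·A_surf·T⁴ with A_surf = 2πrL = 18.02 m².
T⁴ = 853.6/(0.32·5.67×10⁻⁸·18.02) = 2.611×10⁹ K⁴.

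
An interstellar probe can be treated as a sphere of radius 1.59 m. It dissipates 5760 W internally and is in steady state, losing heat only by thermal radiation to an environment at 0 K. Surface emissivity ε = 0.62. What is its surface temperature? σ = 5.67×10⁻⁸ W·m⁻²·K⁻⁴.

Steady state: internal power = radiated power, P = εσA T⁴.
Radiating area A = 4πr² = 31.77 m².
T⁴ = P/(εσA) = 5760/(0.62·5.67×10⁻⁸·31.77) = 5.158×10⁹ K⁴.
T = (5.158×10⁹)^(1/4).

T ≈ 268 K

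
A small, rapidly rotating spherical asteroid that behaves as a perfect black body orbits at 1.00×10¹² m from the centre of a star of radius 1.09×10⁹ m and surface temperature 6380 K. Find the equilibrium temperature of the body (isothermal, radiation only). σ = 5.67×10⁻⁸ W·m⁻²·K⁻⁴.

The star's surface emits σT_*⁴; at distance d the flux is S = σT_*⁴(R_*/d)².
S = 5.67×10⁻⁸·(6380)⁴·(1.09×10⁹/1.00×10¹²)² = 111.6 W/m².
For an isothermal sphere T⁴ = (1−a)S/(4σ) = 4.921×10⁸ K⁴.

T ≈ 149 K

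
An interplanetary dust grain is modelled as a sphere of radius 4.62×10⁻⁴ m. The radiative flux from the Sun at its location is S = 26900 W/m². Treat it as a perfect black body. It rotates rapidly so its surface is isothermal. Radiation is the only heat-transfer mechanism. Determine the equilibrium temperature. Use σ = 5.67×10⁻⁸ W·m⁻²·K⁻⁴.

T ≈ 587 K

At equilibrium, absorbed power = emitted power.
Absorbing cross-section = πr² = 6.706×10⁻⁷ m²; emitting surface = 4πr² = 2.682×10⁻⁶ m² (ratio 4).
S·A_cross = εσ·A_surf·T⁴  ⇒  T⁴ = S/(4σ).
T⁴ = 1.00·26900/(4·5.67×10⁻⁸) = 1.186×10¹¹ K⁴.
T = (1.186×10¹¹)^(1/4).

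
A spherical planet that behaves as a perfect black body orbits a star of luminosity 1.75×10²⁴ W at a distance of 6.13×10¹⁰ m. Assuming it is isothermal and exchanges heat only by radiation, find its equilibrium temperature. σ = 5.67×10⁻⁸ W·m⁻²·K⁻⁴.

First find the stellar flux at distance d: S = L/(4πd²) = 1.75×10²⁴/(4π·(6.13×10¹⁰)²) = 37.06 W/m².
For an isothermal sphere, absorbed (1−a)S·πr² = emitted σ·4πr²·T⁴, so T⁴ = (1−a)S/(4σ).
T⁴ = 1.00·37.06/(4·5.67×10⁻⁸) = 1.634×10⁸ K⁴.

T ≈ 113 K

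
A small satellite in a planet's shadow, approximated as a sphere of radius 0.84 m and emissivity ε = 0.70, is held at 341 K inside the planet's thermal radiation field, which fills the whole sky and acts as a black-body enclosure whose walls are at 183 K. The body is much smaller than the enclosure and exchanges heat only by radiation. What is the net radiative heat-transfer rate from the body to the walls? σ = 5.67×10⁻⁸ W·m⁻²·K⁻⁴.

P_net ≈ 4360 W

For a small grey body in a large enclosure: P_net = εσA(T_body⁴ − T_wall⁴).
A = 4πr² = 8.867 m²; T_body⁴ − T_wall⁴ = 1.352×10¹⁰ − 1.122×10⁹ = 1.240×10¹⁰ K⁴.
|P_net| = 0.70·5.67×10⁻⁸·8.867·1.240×10¹⁰.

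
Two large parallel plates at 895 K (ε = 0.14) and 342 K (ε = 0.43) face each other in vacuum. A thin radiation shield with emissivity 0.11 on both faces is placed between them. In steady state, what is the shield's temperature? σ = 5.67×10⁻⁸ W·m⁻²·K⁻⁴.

T_s ≈ 720 K

In steady state the net flux on the hot side equals that on the cold side.
σ(T₁⁴−T_s⁴)/D₁ = σ(T_s⁴−T₂⁴)/D₂, with D₁ = 1/ε₁+1/ε_s−1 = 15.23, D₂ = 1/ε_s+1/ε₂−1 = 10.42.
Solve for T_s⁴: T_s⁴ = (D₂·T₁⁴ + D₁·T₂⁴)/(D₁+D₂) = 2.687×10¹¹ K⁴.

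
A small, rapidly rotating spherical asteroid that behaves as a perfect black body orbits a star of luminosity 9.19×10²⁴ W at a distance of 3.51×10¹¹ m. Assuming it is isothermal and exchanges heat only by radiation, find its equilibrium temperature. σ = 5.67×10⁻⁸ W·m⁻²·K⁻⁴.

T ≈ 71.5 K

First find the stellar flux at distance d: S = L/(4πd²) = 9.19×10²⁴/(4π·(3.51×10¹¹)²) = 5.936 W/m².
For an isothermal sphere, absorbed (1−a)S·πr² = emitted σ·4πr²·T⁴, so T⁴ = (1−a)S/(4σ).
T⁴ = 1.00·5.936/(4·5.67×10⁻⁸) = 2.617×10⁷ K⁴.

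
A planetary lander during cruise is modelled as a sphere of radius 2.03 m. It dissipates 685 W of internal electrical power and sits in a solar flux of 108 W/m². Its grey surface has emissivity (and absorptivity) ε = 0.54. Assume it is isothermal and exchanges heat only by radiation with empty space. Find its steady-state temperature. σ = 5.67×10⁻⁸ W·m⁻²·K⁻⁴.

At steady state, absorbed solar power + internal power = radiated power.
Absorbed: α·S·A_cross = 0.54·108·12.95 = 755.0 W (cross-section πr²).
Total input = 755.0 + 685 = 1440 W.
Radiated: εσ·A_surf·T⁴ with A_surf = 4πr² = 51.78 m².
T⁴ = 1440/(0.54·5.67×10⁻⁸·51.78) = 9.082×10⁸ K⁴.

T ≈ 174 K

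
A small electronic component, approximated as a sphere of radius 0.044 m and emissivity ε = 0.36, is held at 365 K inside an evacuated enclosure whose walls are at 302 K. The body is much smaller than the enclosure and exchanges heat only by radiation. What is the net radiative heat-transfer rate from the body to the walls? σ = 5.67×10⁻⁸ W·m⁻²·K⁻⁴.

For a small grey body in a large enclosure: P_net = εσA(T_body⁴ − T_wall⁴).
A = 4πr² = 0.02433 m²; T_body⁴ − T_wall⁴ = 1.775×10¹⁰ − 8.318×10⁹ = 9.431×10⁹ K⁴.
|P_net| = 0.36·5.67×10⁻⁸·0.02433·9.431×10⁹.

P_net ≈ 4.68 W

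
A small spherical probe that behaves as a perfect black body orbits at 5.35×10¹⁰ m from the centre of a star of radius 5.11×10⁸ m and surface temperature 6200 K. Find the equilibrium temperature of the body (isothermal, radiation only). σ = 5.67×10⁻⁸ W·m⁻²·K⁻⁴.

The star's surface emits σT_*⁴; at distance d the flux is S = σT_*⁴(R_*/d)².
S = 5.67×10⁻⁸·(6200)⁴·(5.11×10⁸/5.35×10¹⁰)² = 7643 W/m².
For an isothermal sphere T⁴ = (1−a)S/(4σ) = 3.370×10¹⁰ K⁴.

T ≈ 428 K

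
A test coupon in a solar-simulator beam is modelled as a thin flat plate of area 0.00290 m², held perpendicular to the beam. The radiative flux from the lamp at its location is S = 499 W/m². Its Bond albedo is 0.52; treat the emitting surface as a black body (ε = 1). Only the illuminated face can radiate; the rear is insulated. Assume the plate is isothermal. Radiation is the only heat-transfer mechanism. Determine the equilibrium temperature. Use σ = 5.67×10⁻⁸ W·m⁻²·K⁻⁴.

T ≈ 255 K

At equilibrium, absorbed power = emitted power.
Absorbing cross-section = A = 0.002900 m²; emitting surface = A = 0.002900 m² (ratio 1).
(1−a)S·A_cross = εσ·A_surf·T⁴  ⇒  T⁴ = (1−a)S/(1σ).
T⁴ = 0.480·499/(1·5.67×10⁻⁸) = 4.224×10⁹ K⁴.
T = (4.224×10⁹)^(1/4).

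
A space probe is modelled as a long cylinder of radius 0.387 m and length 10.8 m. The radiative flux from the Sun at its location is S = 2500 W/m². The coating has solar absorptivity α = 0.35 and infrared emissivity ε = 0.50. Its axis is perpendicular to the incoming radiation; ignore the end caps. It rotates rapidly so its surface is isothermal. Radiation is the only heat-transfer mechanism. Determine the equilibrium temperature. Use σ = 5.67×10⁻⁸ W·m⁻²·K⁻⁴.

At equilibrium, absorbed power = emitted power.
Absorbing cross-section = 2rL = 8.359 m²; emitting surface = 2πrL = 26.26 m² (ratio π).
αS·A_cross = εσ·A_surf·T⁴  ⇒  T⁴ = αS/(ε·πσ).
T⁴ = 0.350·2500/(0.50·π·5.67×10⁻⁸) = 9.824×10⁹ K⁴.
T = (9.824×10⁹)^(1/4).

T ≈ 315 K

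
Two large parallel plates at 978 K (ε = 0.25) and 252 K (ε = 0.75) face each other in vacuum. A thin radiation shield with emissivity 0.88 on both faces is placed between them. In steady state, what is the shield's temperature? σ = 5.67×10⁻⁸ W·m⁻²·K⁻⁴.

In steady state the net flux on the hot side equals that on the cold side.
σ(T₁⁴−T_s⁴)/D₁ = σ(T_s⁴−T₂⁴)/D₂, with D₁ = 1/ε₁+1/ε_s−1 = 4.136, D₂ = 1/ε_s+1/ε₂−1 = 1.470.
Solve for T_s⁴: T_s⁴ = (D₂·T₁⁴ + D₁·T₂⁴)/(D₁+D₂) = 2.428×10¹¹ K⁴.

T_s ≈ 702 K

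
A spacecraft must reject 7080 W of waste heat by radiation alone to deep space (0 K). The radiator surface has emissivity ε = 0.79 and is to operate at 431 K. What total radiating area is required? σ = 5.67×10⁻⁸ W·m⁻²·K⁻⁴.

P = εσA T⁴ ⇒ A = P/(εσT⁴).
T⁴ = 3.451×10¹⁰ K⁴.
A = 7080/(0.79 × 5.67×10⁻⁸ × 3.451×10¹⁰).

A ≈ 4.58 m²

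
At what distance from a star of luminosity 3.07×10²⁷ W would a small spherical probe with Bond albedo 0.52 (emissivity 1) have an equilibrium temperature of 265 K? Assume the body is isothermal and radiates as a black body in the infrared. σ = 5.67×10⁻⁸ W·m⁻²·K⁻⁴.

d ≈ 3.24×10¹¹ m

For an isothermal black-emitting sphere, (1−a)S·πr² = σ·4πr²·T⁴ ⇒ S = 4σT⁴/(1−a).
S = 4·5.67×10⁻⁸·(265)⁴/0.480 = 2330 W/m².
Flux falls as S = L/(4πd²), so d = √(L/(4πS)) = √(3.07×10²⁷/(4π·2330)).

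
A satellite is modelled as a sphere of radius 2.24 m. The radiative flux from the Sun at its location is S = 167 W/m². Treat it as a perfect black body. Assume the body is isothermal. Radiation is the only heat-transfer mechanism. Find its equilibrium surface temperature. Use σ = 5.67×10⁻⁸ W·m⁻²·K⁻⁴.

T ≈ 165 K

At equilibrium, absorbed power = emitted power.
Absorbing cross-section = πr² = 15.76 m²; emitting surface = 4πr² = 63.05 m² (ratio 4).
S·A_cross = εσ·A_surf·T⁴  ⇒  T⁴ = S/(4σ).
T⁴ = 1.00·167/(4·5.67×10⁻⁸) = 7.363×10⁸ K⁴.
T = (7.363×10⁸)^(1/4).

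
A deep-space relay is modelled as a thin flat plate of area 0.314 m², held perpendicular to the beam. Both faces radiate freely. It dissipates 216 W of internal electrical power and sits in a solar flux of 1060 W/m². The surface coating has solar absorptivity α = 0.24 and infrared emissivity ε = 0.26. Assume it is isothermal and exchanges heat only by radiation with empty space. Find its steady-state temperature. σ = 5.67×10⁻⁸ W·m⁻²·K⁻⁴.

T ≈ 423 K

At steady state, absorbed solar power + internal power = radiated power.
Absorbed: α·S·A_cross = 0.24·1060·0.3140 = 79.88 W (cross-section A).
Total input = 79.88 + 216 = 295.9 W.
Radiated: εσ·A_surf·T⁴ with A_surf = 2A = 0.6280 m².
T⁴ = 295.9/(0.26·5.67×10⁻⁸·0.6280) = 3.196×10¹⁰ K⁴.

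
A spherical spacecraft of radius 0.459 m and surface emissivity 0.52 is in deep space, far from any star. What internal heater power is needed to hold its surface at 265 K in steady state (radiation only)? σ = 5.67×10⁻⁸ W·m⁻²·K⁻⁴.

P = εσ·4πr²·T⁴.
4πr² = 2.647 m²; T⁴ = 4.932×10⁹ K⁴.
P = 0.52·5.67×10⁻⁸·2.647·4.932×10⁹.

P ≈ 385 W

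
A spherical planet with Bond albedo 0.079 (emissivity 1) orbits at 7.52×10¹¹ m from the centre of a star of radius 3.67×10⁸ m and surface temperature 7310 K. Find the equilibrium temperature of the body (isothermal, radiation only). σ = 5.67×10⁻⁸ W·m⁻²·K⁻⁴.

T ≈ 112 K

The star's surface emits σT_*⁴; at distance d the flux is S = σT_*⁴(R_*/d)².
S = 5.67×10⁻⁸·(7310)⁴·(3.67×10⁸/7.52×10¹¹)² = 38.56 W/m².
For an isothermal sphere T⁴ = (1−a)S/(4σ) = 1.566×10⁸ K⁴.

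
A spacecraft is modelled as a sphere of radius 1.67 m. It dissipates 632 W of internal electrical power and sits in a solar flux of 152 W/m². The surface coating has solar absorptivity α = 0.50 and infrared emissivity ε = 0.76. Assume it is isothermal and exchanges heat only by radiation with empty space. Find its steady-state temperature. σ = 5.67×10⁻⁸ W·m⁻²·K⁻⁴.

T ≈ 171 K

At steady state, absorbed solar power + internal power = radiated power.
Absorbed: α·S·A_cross = 0.50·152·8.762 = 665.9 W (cross-section πr²).
Total input = 665.9 + 632 = 1298 W.
Radiated: εσ·A_surf·T⁴ with A_surf = 4πr² = 35.05 m².
T⁴ = 1298/(0.76·5.67×10⁻⁸·35.05) = 8.594×10⁸ K⁴.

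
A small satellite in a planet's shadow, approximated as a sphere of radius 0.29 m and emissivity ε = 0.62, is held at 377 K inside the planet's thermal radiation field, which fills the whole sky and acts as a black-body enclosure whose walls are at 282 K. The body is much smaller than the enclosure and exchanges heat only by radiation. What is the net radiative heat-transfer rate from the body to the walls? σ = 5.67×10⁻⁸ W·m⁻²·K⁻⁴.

For a small grey body in a large enclosure: P_net = εσA(T_body⁴ − T_wall⁴).
A = 4πr² = 1.057 m²; T_body⁴ − T_wall⁴ = 2.020×10¹⁰ − 6.324×10⁹ = 1.388×10¹⁰ K⁴.
|P_net| = 0.62·5.67×10⁻⁸·1.057·1.388×10¹⁰.

P_net ≈ 516 W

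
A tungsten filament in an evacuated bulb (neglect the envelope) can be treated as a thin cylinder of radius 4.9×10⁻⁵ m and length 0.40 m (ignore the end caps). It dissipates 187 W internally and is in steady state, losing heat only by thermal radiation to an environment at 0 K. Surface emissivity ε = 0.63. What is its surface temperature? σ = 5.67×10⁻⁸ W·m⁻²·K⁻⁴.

Steady state: internal power = radiated power, P = εσA T⁴.
Radiating area A = 2πrL = 1.232×10⁻⁴ m².
T⁴ = P/(εσA) = 187/(0.63·5.67×10⁻⁸·1.232×10⁻⁴) = 4.251×10¹³ K⁴.
T = (4.251×10¹³)^(1/4).

T ≈ 2550 K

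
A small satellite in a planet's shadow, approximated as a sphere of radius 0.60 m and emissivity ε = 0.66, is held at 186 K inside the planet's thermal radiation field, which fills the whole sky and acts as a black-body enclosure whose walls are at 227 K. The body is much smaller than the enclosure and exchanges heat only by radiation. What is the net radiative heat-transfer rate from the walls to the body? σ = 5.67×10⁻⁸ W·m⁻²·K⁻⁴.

For a small grey body in a large enclosure: P_net = εσA(T_body⁴ − T_wall⁴).
A = 4πr² = 4.524 m²; T_body⁴ − T_wall⁴ = 1.197×10⁹ − 2.655×10⁹ = -1.458×10⁹ K⁴.
|P_net| = 0.66·5.67×10⁻⁸·4.524·1.458×10⁹.

P_net ≈ 247 W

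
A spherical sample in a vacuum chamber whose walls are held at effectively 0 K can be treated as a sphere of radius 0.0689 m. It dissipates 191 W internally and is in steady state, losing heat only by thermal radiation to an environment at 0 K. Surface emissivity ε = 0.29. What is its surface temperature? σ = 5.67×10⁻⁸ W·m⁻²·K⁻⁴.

Steady state: internal power = radiated power, P = εσA T⁴.
Radiating area A = 4πr² = 0.05966 m².
T⁴ = P/(εσA) = 191/(0.29·5.67×10⁻⁸·0.05966) = 1.947×10¹¹ K⁴.
T = (1.947×10¹¹)^(1/4).

T ≈ 664 K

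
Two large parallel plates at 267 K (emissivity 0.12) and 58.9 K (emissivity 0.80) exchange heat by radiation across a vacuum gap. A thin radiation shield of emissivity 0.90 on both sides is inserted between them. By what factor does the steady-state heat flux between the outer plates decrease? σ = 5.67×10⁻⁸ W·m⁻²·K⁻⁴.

Without shield: q₀ = σΔ(T⁴)/(1/ε₁+1/ε₂−1) with denominator 8.583.
With shield the two gaps are in series; the resistances add: (1/ε₁+1/ε_s−1)+(1/ε_s+1/ε₂−1) = 8.444+1.361 = 9.806.
Heat-flux ratio q₀/q = 9.806/8.583.

factor ≈ 1.14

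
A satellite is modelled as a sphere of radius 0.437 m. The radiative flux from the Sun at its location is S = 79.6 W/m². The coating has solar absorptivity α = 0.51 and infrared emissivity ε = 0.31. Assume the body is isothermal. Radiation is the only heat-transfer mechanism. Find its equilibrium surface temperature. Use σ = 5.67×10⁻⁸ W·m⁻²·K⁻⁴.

At equilibrium, absorbed power = emitted power.
Absorbing cross-section = πr² = 0.5999 m²; emitting surface = 4πr² = 2.400 m² (ratio 4).
αS·A_cross = εσ·A_surf·T⁴  ⇒  T⁴ = αS/(ε·4σ).
T⁴ = 0.510·79.6/(0.31·4·5.67×10⁻⁸) = 5.774×10⁸ K⁴.
T = (5.774×10⁸)^(1/4).

T ≈ 155 K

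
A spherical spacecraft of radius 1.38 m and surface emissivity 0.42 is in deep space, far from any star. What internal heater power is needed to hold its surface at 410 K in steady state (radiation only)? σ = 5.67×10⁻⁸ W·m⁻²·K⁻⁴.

P ≈ 16100 W

P = εσ·4πr²·T⁴.
4πr² = 23.93 m²; T⁴ = 2.826×10¹⁰ K⁴.
P = 0.42·5.67×10⁻⁸·23.93·2.826×10¹⁰.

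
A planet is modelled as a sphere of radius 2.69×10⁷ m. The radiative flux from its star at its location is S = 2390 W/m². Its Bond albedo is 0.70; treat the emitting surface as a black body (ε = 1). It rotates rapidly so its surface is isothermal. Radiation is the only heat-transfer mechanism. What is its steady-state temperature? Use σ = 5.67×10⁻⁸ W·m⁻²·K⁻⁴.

T ≈ 237 K

At equilibrium, absorbed power = emitted power.
Absorbing cross-section = πr² = 2.273×10¹⁵ m²; emitting surface = 4πr² = 9.093×10¹⁵ m² (ratio 4).
(1−a)S·A_cross = εσ·A_surf·T⁴  ⇒  T⁴ = (1−a)S/(4σ).
T⁴ = 0.300·2390/(4·5.67×10⁻⁸) = 3.161×10⁹ K⁴.
T = (3.161×10⁹)^(1/4).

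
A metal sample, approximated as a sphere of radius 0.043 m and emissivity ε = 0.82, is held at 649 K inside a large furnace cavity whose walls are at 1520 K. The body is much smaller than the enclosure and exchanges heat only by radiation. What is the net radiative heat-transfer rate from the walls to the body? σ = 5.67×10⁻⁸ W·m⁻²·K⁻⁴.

For a small grey body in a large enclosure: P_net = εσA(T_body⁴ − T_wall⁴).
A = 4πr² = 0.02324 m²; T_body⁴ − T_wall⁴ = 1.774×10¹¹ − 5.338×10¹² = -5.161×10¹² K⁴.
|P_net| = 0.82·5.67×10⁻⁸·0.02324·5.161×10¹².

P_net ≈ 5570 W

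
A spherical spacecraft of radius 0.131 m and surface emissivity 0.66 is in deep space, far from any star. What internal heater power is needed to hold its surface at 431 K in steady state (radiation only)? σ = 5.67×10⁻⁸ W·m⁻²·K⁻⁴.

P ≈ 278 W

P = εσ·4πr²·T⁴.
4πr² = 0.2157 m²; T⁴ = 3.451×10¹⁰ K⁴.
P = 0.66·5.67×10⁻⁸·0.2157·3.451×10¹⁰.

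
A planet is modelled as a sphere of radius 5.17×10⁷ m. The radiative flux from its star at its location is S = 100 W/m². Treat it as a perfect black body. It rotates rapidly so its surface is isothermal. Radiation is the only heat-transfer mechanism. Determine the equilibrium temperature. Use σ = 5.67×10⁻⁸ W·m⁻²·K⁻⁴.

T ≈ 145 K

At equilibrium, absorbed power = emitted power.
Absorbing cross-section = πr² = 8.397×10¹⁵ m²; emitting surface = 4πr² = 3.359×10¹⁶ m² (ratio 4).
S·A_cross = εσ·A_surf·T⁴  ⇒  T⁴ = S/(4σ).
T⁴ = 1.00·100/(4·5.67×10⁻⁸) = 4.409×10⁸ K⁴.
T = (4.409×10⁸)^(1/4).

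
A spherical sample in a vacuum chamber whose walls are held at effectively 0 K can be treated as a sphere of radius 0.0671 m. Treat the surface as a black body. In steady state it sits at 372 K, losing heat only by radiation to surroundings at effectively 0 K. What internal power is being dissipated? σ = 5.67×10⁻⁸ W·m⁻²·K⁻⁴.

Steady state: P = εσA T⁴.
A = 4πr² = 0.05658 m²; T⁴ = (372)⁴ = 1.915×10¹⁰ K⁴.
P = 1.0 × 5.67×10⁻⁸ × 0.05658 × 1.915×10¹⁰.

P ≈ 61.4 W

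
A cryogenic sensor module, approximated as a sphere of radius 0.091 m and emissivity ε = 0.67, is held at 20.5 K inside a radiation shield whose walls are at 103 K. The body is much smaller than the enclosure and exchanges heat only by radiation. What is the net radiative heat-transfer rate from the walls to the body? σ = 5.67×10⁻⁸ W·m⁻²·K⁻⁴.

P_net ≈ 0.444 W

For a small grey body in a large enclosure: P_net = εσA(T_body⁴ − T_wall⁴).
A = 4πr² = 0.1041 m²; T_body⁴ − T_wall⁴ = 1.766×10⁵ − 1.126×10⁸ = -1.124×10⁸ K⁴.
|P_net| = 0.67·5.67×10⁻⁸·0.1041·1.124×10⁸.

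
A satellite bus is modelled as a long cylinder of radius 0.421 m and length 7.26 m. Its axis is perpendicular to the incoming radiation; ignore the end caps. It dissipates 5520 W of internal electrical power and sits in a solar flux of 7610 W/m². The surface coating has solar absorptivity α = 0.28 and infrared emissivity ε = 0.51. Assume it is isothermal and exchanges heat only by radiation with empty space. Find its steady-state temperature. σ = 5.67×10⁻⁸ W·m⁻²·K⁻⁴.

At steady state, absorbed solar power + internal power = radiated power.
Absorbed: α·S·A_cross = 0.28·7610·6.113 = 13030 W (cross-section 2rL).
Total input = 13030 + 5520 = 18550 W.
Radiated: εσ·A_surf·T⁴ with A_surf = 2πrL = 19.20 m².
T⁴ = 18550/(0.51·5.67×10⁻⁸·19.20) = 3.340×10¹⁰ K⁴.

T ≈ 427 K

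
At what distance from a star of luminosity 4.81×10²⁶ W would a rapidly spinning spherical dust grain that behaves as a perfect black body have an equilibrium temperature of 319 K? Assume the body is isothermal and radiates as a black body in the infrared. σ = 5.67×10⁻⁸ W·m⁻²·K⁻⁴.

For an isothermal black-emitting sphere, (1−a)S·πr² = σ·4πr²·T⁴ ⇒ S = 4σT⁴/(1−a).
S = 4·5.67×10⁻⁸·(319)⁴/1.00 = 2349 W/m².
Flux falls as S = L/(4πd²), so d = √(L/(4πS)) = √(4.81×10²⁶/(4π·2349)).

d ≈ 1.28×10¹¹ m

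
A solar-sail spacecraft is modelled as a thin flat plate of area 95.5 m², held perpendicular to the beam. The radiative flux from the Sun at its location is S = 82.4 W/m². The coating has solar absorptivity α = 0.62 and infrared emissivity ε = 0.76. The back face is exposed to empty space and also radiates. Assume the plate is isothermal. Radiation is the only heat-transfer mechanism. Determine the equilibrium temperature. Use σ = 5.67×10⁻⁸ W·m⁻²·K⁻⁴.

T ≈ 156 K

At equilibrium, absorbed power = emitted power.
Absorbing cross-section = A = 95.50 m²; emitting surface = 2A = 191.0 m² (ratio 2).
αS·A_cross = εσ·A_surf·T⁴  ⇒  T⁴ = αS/(ε·2σ).
T⁴ = 0.620·82.4/(0.76·2·5.67×10⁻⁸) = 5.928×10⁸ K⁴.
T = (5.928×10⁸)^(1/4).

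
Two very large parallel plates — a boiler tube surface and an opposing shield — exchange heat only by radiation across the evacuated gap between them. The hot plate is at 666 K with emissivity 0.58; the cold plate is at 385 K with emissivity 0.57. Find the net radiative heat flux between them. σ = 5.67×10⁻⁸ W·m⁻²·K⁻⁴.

For two infinite grey parallel plates, q = σ(T₁⁴ − T₂⁴)/(1/ε₁ + 1/ε₂ − 1).
T₁⁴ − T₂⁴ = 1.967×10¹¹ − 2.197×10¹⁰ = 1.748×10¹¹ K⁴.
1/ε₁ + 1/ε₂ − 1 = 1.724 + 1.754 − 1 = 2.479.
q = 5.67×10⁻⁸ × 1.748×10¹¹ / 2.479.

q ≈ 4000 W/m²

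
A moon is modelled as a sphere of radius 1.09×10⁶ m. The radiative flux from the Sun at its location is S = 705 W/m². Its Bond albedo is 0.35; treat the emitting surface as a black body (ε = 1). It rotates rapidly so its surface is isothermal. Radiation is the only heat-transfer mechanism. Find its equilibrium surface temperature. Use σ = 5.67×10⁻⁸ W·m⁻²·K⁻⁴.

T ≈ 212 K

At equilibrium, absorbed power = emitted power.
Absorbing cross-section = πr² = 3.733×10¹² m²; emitting surface = 4πr² = 1.493×10¹³ m² (ratio 4).
(1−a)S·A_cross = εσ·A_surf·T⁴  ⇒  T⁴ = (1−a)S/(4σ).
T⁴ = 0.650·705/(4·5.67×10⁻⁸) = 2.021×10⁹ K⁴.
T = (2.021×10⁹)^(1/4).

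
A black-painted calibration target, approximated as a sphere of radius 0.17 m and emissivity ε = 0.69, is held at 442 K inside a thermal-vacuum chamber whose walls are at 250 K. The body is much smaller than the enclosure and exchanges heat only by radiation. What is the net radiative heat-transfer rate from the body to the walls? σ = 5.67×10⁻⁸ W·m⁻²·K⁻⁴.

P_net ≈ 487 W

For a small grey body in a large enclosure: P_net = εσA(T_body⁴ − T_wall⁴).
A = 4πr² = 0.3632 m²; T_body⁴ − T_wall⁴ = 3.817×10¹⁰ − 3.906×10⁹ = 3.426×10¹⁰ K⁴.
|P_net| = 0.69·5.67×10⁻⁸·0.3632·3.426×10¹⁰.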